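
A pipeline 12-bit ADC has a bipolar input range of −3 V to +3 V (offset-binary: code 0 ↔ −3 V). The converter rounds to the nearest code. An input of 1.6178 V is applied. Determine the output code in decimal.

code 3152

Full-scale span = 6 V; LSB = 6/2^12 = 1.465 mV.
(V_in − V_low)/LSB = (1.6178 − (−3)) / 0.00146484 = 3152.418.
Round → code 3152.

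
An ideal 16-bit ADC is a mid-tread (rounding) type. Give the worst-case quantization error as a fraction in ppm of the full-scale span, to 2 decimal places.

Rounding → worst-case error = ½ LSB = V_FS/2^17, so 1e+06/131072 = 7.62939 ppm of full scale.

7.63 ppm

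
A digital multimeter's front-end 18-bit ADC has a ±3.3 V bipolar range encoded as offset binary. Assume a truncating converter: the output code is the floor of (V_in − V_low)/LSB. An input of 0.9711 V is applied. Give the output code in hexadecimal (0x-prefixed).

Full-scale span = 6.6 V; LSB = 6.6/2^18 = 25.18 µV.
(V_in − V_low)/LSB = (0.9711 − (−3.3)) / 2.5177e-05 = 169642.915.
Floor → code 169642.
In hexadecimal (0x-prefixed): 0x296AA.

code 0x296AA (decimal 169642)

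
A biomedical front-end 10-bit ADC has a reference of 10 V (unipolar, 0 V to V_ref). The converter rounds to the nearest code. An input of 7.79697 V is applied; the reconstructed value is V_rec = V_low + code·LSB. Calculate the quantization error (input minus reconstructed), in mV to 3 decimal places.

Step size: 10 V ÷ 2^10 = 9.766 mV.
Scaled input = 798.4097 LSBs, so code = 798.
Reconstructed: 7.7929688 V.
V_in − V_rec = 0.00400125 V = 4.001 mV.

4.001 mV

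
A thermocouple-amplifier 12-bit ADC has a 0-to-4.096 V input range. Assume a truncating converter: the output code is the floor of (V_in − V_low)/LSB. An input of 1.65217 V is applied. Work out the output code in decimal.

code 1652

With 4096 levels over 4.096 V, one step is 1.000 mV.
(1.65217 − 0) / 0.001 = 1652.170 LSBs.
⌊·⌋(1652.170) = 1652.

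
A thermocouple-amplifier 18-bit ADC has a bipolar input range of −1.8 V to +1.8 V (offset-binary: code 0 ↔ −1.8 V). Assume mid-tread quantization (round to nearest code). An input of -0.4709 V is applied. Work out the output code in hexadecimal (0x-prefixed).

Full-scale span = 3.6 V; LSB = 3.6/2^18 = 13.73 µV.
(V_in − V_low)/LSB = (-0.4709 − (−1.8)) / 1.37329e-05 = 96782.108.
Round → code 96782.
In hexadecimal (0x-prefixed): 0x17A0E.

code 0x17A0E (decimal 96782)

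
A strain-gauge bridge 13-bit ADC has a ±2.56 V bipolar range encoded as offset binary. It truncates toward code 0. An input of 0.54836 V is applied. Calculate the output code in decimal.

code 4973

LSB = 5.12 V / 8192 = 0.625 mV.
(V_in − V_low)/LSB = (0.54836 − (−2.56)) / 0.000625 = 4973.376.
Floor → code 4973.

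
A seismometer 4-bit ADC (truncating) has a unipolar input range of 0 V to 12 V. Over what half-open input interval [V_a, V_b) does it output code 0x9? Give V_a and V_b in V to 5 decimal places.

[6.75000 V, 7.50000 V)

LSB = 12/2^4 = 0.7500 V.
Code 0x9 = 9 decimal.
V_a = V_low + 9·LSB = 6.75 V; V_b = V_low + 10·LSB = 7.5 V.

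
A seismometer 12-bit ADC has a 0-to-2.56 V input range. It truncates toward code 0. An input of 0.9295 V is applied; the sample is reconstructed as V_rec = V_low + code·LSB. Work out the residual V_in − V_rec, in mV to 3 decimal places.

0.125 mV

One LSB is 2.56 V / 4096 = 0.625 mV.
Scaled input = 1487.2000 LSBs, so code = 1487.
Code 1487 maps back to 0 + 1487×0.000625 V = 0.929375 V.
Error = 0.9295 − 0.929375 = 0.000125 V = 0.125 mV.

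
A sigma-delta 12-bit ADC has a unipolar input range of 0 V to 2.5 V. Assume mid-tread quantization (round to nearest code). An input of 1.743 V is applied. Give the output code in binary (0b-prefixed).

code 0b101100101000 (decimal 2856)

Full-scale span = 2.5 V; LSB = 2.5/2^12 = 0.610 mV.
Input sits at 2855.731 steps above V_low.
round(2855.731) = 2856.
In binary (0b-prefixed): 0b101100101000.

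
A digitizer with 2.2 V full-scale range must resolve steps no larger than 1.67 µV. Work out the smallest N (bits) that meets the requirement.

21 bits

Number of steps required ≥ 2.2 V / 1.67 µV = 1317365.27.
Need 2^N ≥ 1317365.27; 2^20 = 1048576, 2^21 = 2097152.
Minimum N = 21.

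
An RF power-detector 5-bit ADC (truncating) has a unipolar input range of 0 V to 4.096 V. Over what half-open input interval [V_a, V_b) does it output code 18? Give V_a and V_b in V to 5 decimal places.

LSB = 4.096/2^5 = 128.000 mV.
V_a = V_low + 18·LSB = 2.304 V; V_b = V_low + 19·LSB = 2.432 V.

[2.30400 V, 2.43200 V)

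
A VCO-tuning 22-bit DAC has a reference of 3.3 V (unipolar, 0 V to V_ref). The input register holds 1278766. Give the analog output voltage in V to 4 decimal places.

1.0061 V

LSB = 3.3 V / 2^22 = 0.79 µV.
V_out = 0 + 1278766 × 7.86781e-07 V = 1.00611 V.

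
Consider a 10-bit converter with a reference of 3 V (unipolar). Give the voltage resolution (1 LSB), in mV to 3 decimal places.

2.930 mV

Full-scale span = 3 V.
LSB = 3 / 2^10 = 3 / 1024 = 0.00292969 V = 2.930 mV.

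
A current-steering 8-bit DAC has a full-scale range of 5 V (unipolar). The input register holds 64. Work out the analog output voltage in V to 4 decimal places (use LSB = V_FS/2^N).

1.2500 V

LSB = 5 V / 2^8 = 19.531 mV.
V_out = 0 + 64 × 0.0195312 V = 1.25 V.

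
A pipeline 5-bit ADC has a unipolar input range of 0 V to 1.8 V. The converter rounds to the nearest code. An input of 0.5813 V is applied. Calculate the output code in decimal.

code 10

With 32 levels over 1.8 V, one step is 56.250 mV.
Input sits at 10.334 steps above V_low.
Round → code 10.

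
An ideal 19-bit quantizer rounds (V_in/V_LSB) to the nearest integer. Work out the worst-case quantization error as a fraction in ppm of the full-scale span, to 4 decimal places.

Rounding → worst-case error = ½ LSB = V_FS/2^20, so 1e+06/1048576 = 0.953674 ppm of full scale.

0.9537 ppm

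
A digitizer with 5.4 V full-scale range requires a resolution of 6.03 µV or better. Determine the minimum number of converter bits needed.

20 bits

Number of steps required ≥ 5.4 V / 6.03 µV = 895522.39.
Need 2^N ≥ 895522.39; 2^19 = 524288, 2^20 = 1048576.
Minimum N = 20.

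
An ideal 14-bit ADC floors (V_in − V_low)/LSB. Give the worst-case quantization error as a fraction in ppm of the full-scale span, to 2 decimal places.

Truncating → worst-case error = 1 LSB = V_FS/2^14, so 1e+06/16384 = 61.0352 ppm of full scale.

61.04 ppm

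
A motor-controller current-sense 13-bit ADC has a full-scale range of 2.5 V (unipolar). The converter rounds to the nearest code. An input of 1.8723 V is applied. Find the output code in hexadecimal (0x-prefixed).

With 8192 levels over 2.5 V, one step is 305.18 µV.
(1.8723 − 0) / 0.000305176 = 6135.153 LSBs.
round(6135.153) = 6135.
In hexadecimal (0x-prefixed): 0x17F7.

code 0x17F7 (decimal 6135)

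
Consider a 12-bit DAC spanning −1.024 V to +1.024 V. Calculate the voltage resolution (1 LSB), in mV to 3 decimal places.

0.500 mV

Full-scale span = 2.048 V.
LSB = 2.048 / 2^12 = 2.048 / 4096 = 0.0005 V = 0.500 mV.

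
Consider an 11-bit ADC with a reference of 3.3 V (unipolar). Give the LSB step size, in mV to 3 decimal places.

Full-scale span = 3.3 V.
LSB = 3.3 / 2^11 = 3.3 / 2048 = 0.00161133 V = 1.611 mV.

1.611 mV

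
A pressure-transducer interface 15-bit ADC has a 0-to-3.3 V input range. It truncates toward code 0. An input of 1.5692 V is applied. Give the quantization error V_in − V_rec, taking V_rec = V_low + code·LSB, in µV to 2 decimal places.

One LSB is 3.3 V / 32768 = 100.71 µV.
(V_in − V_low)/LSB = (1.5692 − 0)/0.000100708 = 15581.6805 → code 15581 (floor).
Code 15581 maps back to 0 + 15581×0.000100708 V = 1.5691315 V.
V_in − V_rec = 6.85303e-05 V = 68.53 µV.

68.53 µV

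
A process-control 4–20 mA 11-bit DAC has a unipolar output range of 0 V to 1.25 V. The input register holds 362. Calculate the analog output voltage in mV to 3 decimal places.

LSB = 1.25 V / 2^11 = 0.610 mV.
V_out = 0 + 362 × 0.000610352 V = 0.220947 V.
= 220.947 mV.

220.947 mV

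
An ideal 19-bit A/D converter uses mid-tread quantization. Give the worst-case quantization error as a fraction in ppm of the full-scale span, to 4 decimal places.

Rounding → worst-case error = ½ LSB = V_FS/2^20, so 1e+06/1048576 = 0.953674 ppm of full scale.

0.9537 ppm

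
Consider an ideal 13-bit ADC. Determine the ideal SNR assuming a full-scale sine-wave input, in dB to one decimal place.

SNR ≈ 6.02·N + 1.76 dB = 6.02·13 + 1.76 = 80.02 dB.

80.0 dB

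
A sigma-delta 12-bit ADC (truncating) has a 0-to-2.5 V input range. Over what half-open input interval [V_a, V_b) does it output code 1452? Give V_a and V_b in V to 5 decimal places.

[0.88623 V, 0.88684 V)

LSB = 2.5/2^12 = 0.610 mV.
V_a = V_low + 1452·LSB = 0.88623 V; V_b = V_low + 1453·LSB = 0.886841 V.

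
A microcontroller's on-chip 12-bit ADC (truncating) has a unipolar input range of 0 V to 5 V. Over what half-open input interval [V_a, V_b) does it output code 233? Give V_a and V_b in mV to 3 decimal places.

LSB = 5/2^12 = 1.221 mV.
V_a = V_low + 233·LSB = 0.284424 V; V_b = V_low + 234·LSB = 0.285645 V.

[284.424 mV, 285.645 mV)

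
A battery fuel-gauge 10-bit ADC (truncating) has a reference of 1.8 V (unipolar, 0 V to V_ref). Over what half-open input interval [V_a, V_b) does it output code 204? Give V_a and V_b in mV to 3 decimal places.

[358.594 mV, 360.352 mV)

LSB = 1.8/2^10 = 1.758 mV.
V_a = V_low + 204·LSB = 0.358594 V; V_b = V_low + 205·LSB = 0.360352 V.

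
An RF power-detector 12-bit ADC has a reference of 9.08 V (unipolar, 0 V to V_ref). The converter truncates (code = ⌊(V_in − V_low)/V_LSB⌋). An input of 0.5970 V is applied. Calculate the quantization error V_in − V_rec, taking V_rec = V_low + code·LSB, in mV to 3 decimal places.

0.682 mV

One LSB is 9.08 V / 4096 = 2.217 mV.
(V_in − V_low)/LSB = (0.5970 − 0)/0.0022168 = 269.3075 → code 269 (floor).
Code 269 maps back to 0 + 269×0.0022168 V = 0.59631836 V.
Difference: 0.000681641 V → 0.682 mV.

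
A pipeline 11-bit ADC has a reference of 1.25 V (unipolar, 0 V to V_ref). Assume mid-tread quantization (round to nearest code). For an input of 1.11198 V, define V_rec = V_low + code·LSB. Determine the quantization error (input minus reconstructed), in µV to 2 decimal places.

-80.55 µV

Step size: 1.25 V ÷ 2^11 = 0.610 mV.
(V_in − V_low)/LSB = (1.11198 − 0)/0.000610352 = 1821.8680 → code 1822 (round).
Reconstructed: 1.1120605 V.
V_in − V_rec = -8.05469e-05 V = -80.55 µV.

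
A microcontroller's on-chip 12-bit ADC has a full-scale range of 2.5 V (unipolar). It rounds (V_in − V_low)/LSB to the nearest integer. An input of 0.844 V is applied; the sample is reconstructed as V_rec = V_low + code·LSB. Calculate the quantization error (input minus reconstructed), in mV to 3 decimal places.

-0.116 mV

LSB = 2.5/2^12 = 0.610 mV.
(0.844 − 0)/0.000610352 = 1382.8096; round gives code 1383.
V_rec = 0 + 1383·0.000610352 = 0.84411621 V.
Difference: -0.000116211 V → -0.116 mV.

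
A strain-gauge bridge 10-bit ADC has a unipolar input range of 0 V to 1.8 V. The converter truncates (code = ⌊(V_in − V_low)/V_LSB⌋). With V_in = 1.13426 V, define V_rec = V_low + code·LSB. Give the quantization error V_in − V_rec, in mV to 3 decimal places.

0.471 mV

LSB = 1.8/2^10 = 1.758 mV.
(1.13426 − 0)/0.00175781 = 645.2679; ⌊·⌋ gives code 645.
V_rec = 0 + 645·0.00175781 = 1.1337891 V.
Difference: 0.000470938 V → 0.471 mV.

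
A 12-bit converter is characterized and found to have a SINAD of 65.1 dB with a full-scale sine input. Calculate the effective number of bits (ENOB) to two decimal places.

10.52 bits

ENOB = (SINAD − 1.76) / 6.02 = (65.1 − 1.76)/6.02 = 10.522.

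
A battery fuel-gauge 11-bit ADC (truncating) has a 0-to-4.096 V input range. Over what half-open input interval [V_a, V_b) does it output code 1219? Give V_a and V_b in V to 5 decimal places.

[2.43800 V, 2.44000 V)

LSB = 4.096/2^11 = 2.000 mV.
V_a = V_low + 1219·LSB = 2.438 V; V_b = V_low + 1220·LSB = 2.44 V.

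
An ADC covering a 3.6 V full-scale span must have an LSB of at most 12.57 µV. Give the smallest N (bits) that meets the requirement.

19 bits

Number of steps required ≥ 3.6 V / 12.57 µV = 286396.18.
Need 2^N ≥ 286396.18; 2^18 = 262144, 2^19 = 524288.
Minimum N = 19.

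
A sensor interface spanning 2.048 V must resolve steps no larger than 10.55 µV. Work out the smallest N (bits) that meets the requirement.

Number of steps required ≥ 2.048 V / 10.55 µV = 194123.22.
Need 2^N ≥ 194123.22; 2^17 = 131072, 2^18 = 262144.
Minimum N = 18.

18 bits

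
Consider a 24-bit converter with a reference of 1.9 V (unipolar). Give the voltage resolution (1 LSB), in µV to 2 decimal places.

Full-scale span = 1.9 V.
LSB = 1.9 / 2^24 = 1.9 / 16777216 = 1.13249e-07 V = 0.11 µV.

0.11 µV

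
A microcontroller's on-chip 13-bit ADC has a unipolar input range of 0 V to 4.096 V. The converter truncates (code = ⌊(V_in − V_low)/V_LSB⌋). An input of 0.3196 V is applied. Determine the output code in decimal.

code 639

With 8192 levels over 4.096 V, one step is 0.500 mV.
(V_in − V_low)/LSB = (0.3196 − 0) / 0.0005 = 639.200.
⌊·⌋(639.200) = 639.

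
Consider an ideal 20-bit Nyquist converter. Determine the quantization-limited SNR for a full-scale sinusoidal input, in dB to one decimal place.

SNR ≈ 6.02·N + 1.76 dB = 6.02·20 + 1.76 = 122.16 dB.

122.2 dB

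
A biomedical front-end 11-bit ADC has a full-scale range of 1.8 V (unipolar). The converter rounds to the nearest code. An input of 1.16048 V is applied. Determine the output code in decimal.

Full-scale span = 1.8 V; LSB = 1.8/2^11 = 0.879 mV.
(1.16048 − 0) / 0.000878906 = 1320.368 LSBs.
Round → code 1320.

code 1320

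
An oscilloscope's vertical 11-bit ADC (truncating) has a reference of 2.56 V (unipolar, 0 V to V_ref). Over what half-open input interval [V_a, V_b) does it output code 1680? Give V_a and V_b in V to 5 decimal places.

[2.10000 V, 2.10125 V)

LSB = 2.56/2^11 = 1.250 mV.
V_a = V_low + 1680·LSB = 2.1 V; V_b = V_low + 1681·LSB = 2.10125 V.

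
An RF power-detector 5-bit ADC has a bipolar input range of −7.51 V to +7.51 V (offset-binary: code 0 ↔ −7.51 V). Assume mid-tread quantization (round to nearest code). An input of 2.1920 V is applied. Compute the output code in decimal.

Full-scale span = 15.02 V; LSB = 15.02/2^5 = 469.375 mV.
Input sits at 20.670 steps above V_low.
So the output code is 21.

code 21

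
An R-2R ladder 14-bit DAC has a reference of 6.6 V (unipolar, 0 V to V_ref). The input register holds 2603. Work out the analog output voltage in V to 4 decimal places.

LSB = 6.6 V / 2^14 = 402.83 µV.
V_out = 0 + 2603 × 0.000402832 V = 1.04857 V.

1.0486 V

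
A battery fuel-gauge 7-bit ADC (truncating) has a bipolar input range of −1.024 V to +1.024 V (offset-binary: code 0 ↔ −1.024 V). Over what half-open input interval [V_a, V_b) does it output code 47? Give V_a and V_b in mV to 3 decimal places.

LSB = 2.048/2^7 = 16.000 mV.
V_a = V_low + 47·LSB = -0.272 V; V_b = V_low + 48·LSB = -0.256 V.

[-272.000 mV, -256.000 mV)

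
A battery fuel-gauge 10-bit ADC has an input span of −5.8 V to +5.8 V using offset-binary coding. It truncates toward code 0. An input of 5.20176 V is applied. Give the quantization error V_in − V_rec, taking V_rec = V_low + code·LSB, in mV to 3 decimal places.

2.151 mV

Step size: 11.6 V ÷ 2^10 = 11.328 mV.
(V_in − V_low)/LSB = (5.20176 − (−5.8))/0.0113281 = 971.1898 → code 971 (floor).
V_rec = (−5.8) + 971·0.0113281 = 5.1996094 V.
Difference: 0.00215063 V → 2.151 mV.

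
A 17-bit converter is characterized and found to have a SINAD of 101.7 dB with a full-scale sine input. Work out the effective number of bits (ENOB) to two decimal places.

16.60 bits

ENOB = (SINAD − 1.76) / 6.02 = (101.7 − 1.76)/6.02 = 16.601.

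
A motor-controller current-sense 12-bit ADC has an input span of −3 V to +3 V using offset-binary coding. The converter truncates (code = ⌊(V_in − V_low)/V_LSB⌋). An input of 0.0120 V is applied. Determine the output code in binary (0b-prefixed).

LSB = 6 V / 4096 = 1.465 mV.
Input sits at 2056.192 steps above V_low.
Floor → code 2056.
In binary (0b-prefixed): 0b100000001000.

code 0b100000001000 (decimal 2056)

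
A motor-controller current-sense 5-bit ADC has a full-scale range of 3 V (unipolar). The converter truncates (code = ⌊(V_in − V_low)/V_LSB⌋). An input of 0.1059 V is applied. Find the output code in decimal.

Full-scale span = 3 V; LSB = 3/2^5 = 93.750 mV.
Input sits at 1.130 steps above V_low.
So the output code is 1.

code 1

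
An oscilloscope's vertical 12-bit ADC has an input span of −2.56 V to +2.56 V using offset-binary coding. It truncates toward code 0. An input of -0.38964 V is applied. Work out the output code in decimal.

LSB = 5.12 V / 4096 = 1.250 mV.
Input sits at 1736.288 steps above V_low.
So the output code is 1736.

code 1736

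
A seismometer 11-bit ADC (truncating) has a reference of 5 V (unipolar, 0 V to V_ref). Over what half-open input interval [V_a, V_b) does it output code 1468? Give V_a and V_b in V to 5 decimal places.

LSB = 5/2^11 = 2.441 mV.
V_a = V_low + 1468·LSB = 3.58398 V; V_b = V_low + 1469·LSB = 3.58643 V.

[3.58398 V, 3.58643 V)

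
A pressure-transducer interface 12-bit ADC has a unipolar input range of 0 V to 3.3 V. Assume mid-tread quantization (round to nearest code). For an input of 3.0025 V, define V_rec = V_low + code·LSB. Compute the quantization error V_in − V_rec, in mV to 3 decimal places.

One LSB is 3.3 V / 4096 = 0.806 mV.
(3.0025 − 0)/0.000805664 = 3726.7394; round gives code 3727.
V_rec = 0 + 3727·0.000805664 = 3.00271 V.
Error = 3.0025 − 3.00271 = -0.000209961 V = -0.210 mV.

-0.210 mV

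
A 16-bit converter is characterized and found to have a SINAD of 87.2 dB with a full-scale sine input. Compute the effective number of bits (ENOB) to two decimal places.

ENOB = (SINAD − 1.76) / 6.02 = (87.2 − 1.76)/6.02 = 14.193.

14.19 bits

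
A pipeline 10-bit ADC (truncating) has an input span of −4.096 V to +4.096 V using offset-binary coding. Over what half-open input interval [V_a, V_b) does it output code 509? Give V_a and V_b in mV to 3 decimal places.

LSB = 8.192/2^10 = 8.000 mV.
V_a = V_low + 509·LSB = -0.024 V; V_b = V_low + 510·LSB = -0.016 V.

[-24.000 mV, -16.000 mV)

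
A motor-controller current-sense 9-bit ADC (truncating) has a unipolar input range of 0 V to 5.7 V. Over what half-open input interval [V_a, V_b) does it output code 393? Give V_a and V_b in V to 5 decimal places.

LSB = 5.7/2^9 = 11.133 mV.
V_a = V_low + 393·LSB = 4.3752 V; V_b = V_low + 394·LSB = 4.38633 V.

[4.37520 V, 4.38633 V)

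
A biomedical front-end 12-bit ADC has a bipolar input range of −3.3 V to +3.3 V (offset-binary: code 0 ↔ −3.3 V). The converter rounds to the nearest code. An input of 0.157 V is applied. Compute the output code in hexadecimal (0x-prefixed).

LSB = 6.6 V / 4096 = 1.611 mV.
(0.157 − (−3.3)) / 0.00161133 = 2145.435 LSBs.
So the output code is 2145.
In hexadecimal (0x-prefixed): 0x861.

code 0x861 (decimal 2145)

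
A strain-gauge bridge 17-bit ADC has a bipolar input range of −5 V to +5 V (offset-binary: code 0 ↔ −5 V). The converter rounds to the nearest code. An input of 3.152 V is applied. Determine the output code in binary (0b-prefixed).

With 131072 levels over 10 V, one step is 76.29 µV.
Input sits at 106849.894 steps above V_low.
So the output code is 106850.
In binary (0b-prefixed): 0b11010000101100010.

code 0b11010000101100010 (decimal 106850)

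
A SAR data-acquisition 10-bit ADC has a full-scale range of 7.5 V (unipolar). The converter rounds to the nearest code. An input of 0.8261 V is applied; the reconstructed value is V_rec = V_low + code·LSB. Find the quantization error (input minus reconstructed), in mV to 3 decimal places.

-1.537 mV

One LSB is 7.5 V / 1024 = 7.324 mV.
(V_in − V_low)/LSB = (0.8261 − 0)/0.00732422 = 112.7902 → code 113 (round).
Code 113 maps back to 0 + 113×0.00732422 V = 0.82763672 V.
V_in − V_rec = -0.00153672 V = -1.537 mV.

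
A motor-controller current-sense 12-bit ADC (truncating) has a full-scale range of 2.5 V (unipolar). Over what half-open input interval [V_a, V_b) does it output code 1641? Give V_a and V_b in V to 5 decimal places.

[1.00159 V, 1.00220 V)

LSB = 2.5/2^12 = 0.610 mV.
V_a = V_low + 1641·LSB = 1.00159 V; V_b = V_low + 1642·LSB = 1.0022 V.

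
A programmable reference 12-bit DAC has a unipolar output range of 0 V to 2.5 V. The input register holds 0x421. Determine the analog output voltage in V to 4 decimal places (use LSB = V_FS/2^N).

LSB = 2.5 V / 2^12 = 0.610 mV.
Code 0x421 = 1057 decimal.
V_out = 0 + 1057 × 0.000610352 V = 0.645142 V.

0.6451 V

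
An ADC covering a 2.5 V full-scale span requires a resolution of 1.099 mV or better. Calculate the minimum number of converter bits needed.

Number of steps required ≥ 2.5 V / 1.099 mV = 2274.80.
Need 2^N ≥ 2274.80; 2^11 = 2048, 2^12 = 4096.
Minimum N = 12.

12 bits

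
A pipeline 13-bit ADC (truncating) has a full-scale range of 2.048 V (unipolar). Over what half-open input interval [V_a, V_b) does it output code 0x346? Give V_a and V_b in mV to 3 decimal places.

[209.500 mV, 209.750 mV)

LSB = 2.048/2^13 = 250.00 µV.
Code 0x346 = 838 decimal.
V_a = V_low + 838·LSB = 0.2095 V; V_b = V_low + 839·LSB = 0.20975 V.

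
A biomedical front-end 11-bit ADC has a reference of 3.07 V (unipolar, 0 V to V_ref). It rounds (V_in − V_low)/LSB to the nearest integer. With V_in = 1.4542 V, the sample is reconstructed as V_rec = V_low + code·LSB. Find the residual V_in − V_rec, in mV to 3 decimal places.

0.147 mV

LSB = 3.07/2^11 = 1.499 mV.
(1.4542 − 0)/0.00149902 = 970.0982; round gives code 970.
Code 970 maps back to 0 + 970×0.00149902 V = 1.4540527 V.
Difference: 0.000147266 V → 0.147 mV.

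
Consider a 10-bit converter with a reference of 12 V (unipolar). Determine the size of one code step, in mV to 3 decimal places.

Full-scale span = 12 V.
LSB = 12 / 2^10 = 12 / 1024 = 0.0117188 V = 11.719 mV.

11.719 mV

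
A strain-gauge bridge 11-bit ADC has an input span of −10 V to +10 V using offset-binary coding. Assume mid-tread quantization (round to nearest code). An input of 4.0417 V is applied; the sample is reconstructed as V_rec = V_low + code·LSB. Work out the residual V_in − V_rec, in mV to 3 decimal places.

-1.269 mV

LSB = 20/2^11 = 9.766 mV.
(4.0417 − (−10))/0.00976562 = 1437.8701; round gives code 1438.
Reconstructed: 4.0429688 V.
Difference: -0.00126875 V → -1.269 mV.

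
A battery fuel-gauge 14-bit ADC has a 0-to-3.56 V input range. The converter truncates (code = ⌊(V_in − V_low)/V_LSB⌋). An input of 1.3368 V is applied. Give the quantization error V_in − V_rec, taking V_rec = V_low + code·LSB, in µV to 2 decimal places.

61.72 µV

Step size: 3.56 V ÷ 2^14 = 217.29 µV.
(1.3368 − 0)/0.000217285 = 6152.2840; ⌊·⌋ gives code 6152.
Reconstructed: 1.3367383 V.
V_in − V_rec = 6.17188e-05 V = 61.72 µV.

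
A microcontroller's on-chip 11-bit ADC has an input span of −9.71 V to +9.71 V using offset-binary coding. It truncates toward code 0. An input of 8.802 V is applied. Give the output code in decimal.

code 1952

LSB = 19.42 V / 2048 = 9.482 mV.
Input sits at 1952.244 steps above V_low.
So the output code is 1952.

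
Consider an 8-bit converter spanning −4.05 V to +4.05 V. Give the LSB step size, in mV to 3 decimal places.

31.641 mV

Full-scale span = 8.1 V.
LSB = 8.1 / 2^8 = 8.1 / 256 = 0.0316406 V = 31.641 mV.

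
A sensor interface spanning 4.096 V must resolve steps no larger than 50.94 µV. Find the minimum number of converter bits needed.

17 bits

Number of steps required ≥ 4.096 V / 50.94 µV = 80408.32.
Need 2^N ≥ 80408.32; 2^16 = 65536, 2^17 = 131072.
Minimum N = 17.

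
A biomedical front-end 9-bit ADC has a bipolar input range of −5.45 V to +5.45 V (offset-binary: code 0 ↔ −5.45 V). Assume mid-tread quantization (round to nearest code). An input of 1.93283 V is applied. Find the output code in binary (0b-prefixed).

With 512 levels over 10.9 V, one step is 21.289 mV.
Input sits at 346.790 steps above V_low.
round(346.790) = 347.
In binary (0b-prefixed): 0b101011011.

code 0b101011011 (decimal 347)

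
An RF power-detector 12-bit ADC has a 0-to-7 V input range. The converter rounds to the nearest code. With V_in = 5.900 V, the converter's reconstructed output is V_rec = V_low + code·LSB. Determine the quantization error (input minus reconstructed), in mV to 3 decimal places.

0.586 mV

LSB = 7/2^12 = 1.709 mV.
Scaled input = 3452.3429 LSBs, so code = 3452.
Code 3452 maps back to 0 + 3452×0.00170898 V = 5.8994141 V.
V_in − V_rec = 0.000585937 V = 0.586 mV.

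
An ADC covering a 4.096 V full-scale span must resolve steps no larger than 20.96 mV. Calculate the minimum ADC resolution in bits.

8 bits

Number of steps required ≥ 4.096 V / 20.96 mV = 195.42.
Need 2^N ≥ 195.42; 2^7 = 128, 2^8 = 256.
Minimum N = 8.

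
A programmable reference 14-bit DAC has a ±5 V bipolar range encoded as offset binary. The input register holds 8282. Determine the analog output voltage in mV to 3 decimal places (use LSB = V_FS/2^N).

54.932 mV

LSB = 10 V / 2^14 = 0.610 mV.
V_out = (−5) + 8282 × 0.000610352 V = 0.0549316 V.
= 54.932 mV.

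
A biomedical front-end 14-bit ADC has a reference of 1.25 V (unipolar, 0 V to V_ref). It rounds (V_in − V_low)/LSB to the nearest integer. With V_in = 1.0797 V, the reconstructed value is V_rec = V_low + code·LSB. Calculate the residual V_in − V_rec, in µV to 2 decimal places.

-11.91 µV

Step size: 1.25 V ÷ 2^14 = 76.29 µV.
(1.0797 − 0)/7.62939e-05 = 14151.8438; round gives code 14152.
Reconstructed: 1.0797119 V.
Difference: -1.19141e-05 V → -11.91 µV.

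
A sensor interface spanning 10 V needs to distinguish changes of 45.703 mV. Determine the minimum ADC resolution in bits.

8 bits

Number of steps required ≥ 10 V / 45.703 mV = 218.80.
Need 2^N ≥ 218.80; 2^7 = 128, 2^8 = 256.
Minimum N = 8.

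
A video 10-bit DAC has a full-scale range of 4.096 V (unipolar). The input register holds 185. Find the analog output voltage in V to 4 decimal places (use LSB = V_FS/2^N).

LSB = 4.096 V / 2^10 = 4.000 mV.
V_out = 0 + 185 × 0.004 V = 0.74 V.

0.7400 V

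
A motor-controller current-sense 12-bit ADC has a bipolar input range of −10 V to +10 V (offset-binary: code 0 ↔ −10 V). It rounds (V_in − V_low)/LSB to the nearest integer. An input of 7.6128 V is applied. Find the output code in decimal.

Full-scale span = 20 V; LSB = 20/2^12 = 4.883 mV.
Input sits at 3607.101 steps above V_low.
round(3607.101) = 3607.

code 3607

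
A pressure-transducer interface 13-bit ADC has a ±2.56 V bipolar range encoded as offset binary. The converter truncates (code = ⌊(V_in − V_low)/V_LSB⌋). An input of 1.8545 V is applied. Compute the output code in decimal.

code 7063

With 8192 levels over 5.12 V, one step is 0.625 mV.
(1.8545 − (−2.56)) / 0.000625 = 7063.200 LSBs.
So the output code is 7063.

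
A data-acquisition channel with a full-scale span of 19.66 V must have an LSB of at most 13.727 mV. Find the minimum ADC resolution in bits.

11 bits

Number of steps required ≥ 19.66 V / 13.727 mV = 1432.21.
Need 2^N ≥ 1432.21; 2^10 = 1024, 2^11 = 2048.
Minimum N = 11.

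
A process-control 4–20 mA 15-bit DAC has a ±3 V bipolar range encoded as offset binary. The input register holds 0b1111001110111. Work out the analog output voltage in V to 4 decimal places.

-1.5720 V

LSB = 6 V / 2^15 = 183.11 µV.
Code 0b1111001110111 = 7799 decimal.
V_out = (−3) + 7799 × 0.000183105 V = -1.57196 V.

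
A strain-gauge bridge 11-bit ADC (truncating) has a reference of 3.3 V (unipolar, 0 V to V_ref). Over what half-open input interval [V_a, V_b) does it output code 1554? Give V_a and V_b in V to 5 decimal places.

LSB = 3.3/2^11 = 1.611 mV.
V_a = V_low + 1554·LSB = 2.504 V; V_b = V_low + 1555·LSB = 2.50562 V.

[2.50400 V, 2.50562 V)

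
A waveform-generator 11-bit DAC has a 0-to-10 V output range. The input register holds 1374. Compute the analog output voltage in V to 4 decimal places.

LSB = 10 V / 2^11 = 4.883 mV.
V_out = 0 + 1374 × 0.00488281 V = 6.70898 V.

6.7090 V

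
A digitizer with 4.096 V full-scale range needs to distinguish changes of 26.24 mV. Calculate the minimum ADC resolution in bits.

Number of steps required ≥ 4.096 V / 26.24 mV = 156.10.
Need 2^N ≥ 156.10; 2^7 = 128, 2^8 = 256.
Minimum N = 8.

8 bits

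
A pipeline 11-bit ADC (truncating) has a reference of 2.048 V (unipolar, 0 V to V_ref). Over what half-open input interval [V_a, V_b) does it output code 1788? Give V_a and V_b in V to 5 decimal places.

[1.78800 V, 1.78900 V)

LSB = 2.048/2^11 = 1.000 mV.
V_a = V_low + 1788·LSB = 1.788 V; V_b = V_low + 1789·LSB = 1.789 V.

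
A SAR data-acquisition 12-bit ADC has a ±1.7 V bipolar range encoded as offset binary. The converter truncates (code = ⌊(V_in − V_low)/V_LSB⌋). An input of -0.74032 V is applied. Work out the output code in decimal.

LSB = 3.4 V / 4096 = 0.830 mV.
Input sits at 1156.132 steps above V_low.
Floor → code 1156.

code 1156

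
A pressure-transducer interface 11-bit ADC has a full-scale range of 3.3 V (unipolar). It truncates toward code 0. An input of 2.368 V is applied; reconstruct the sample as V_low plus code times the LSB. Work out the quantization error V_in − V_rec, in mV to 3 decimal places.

One LSB is 3.3 V / 2048 = 1.611 mV.
(V_in − V_low)/LSB = (2.368 − 0)/0.00161133 = 1469.5952 → code 1469 (floor).
Code 1469 maps back to 0 + 1469×0.00161133 V = 2.367041 V.
Difference: 0.000958984 V → 0.959 mV.

0.959 mV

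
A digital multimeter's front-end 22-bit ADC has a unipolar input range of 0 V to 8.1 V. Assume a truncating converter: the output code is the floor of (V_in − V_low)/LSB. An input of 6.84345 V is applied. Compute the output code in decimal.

With 4194304 levels over 8.1 V, one step is 1.93 µV.
(6.84345 − 0) / 1.93119e-06 = 3543643.174 LSBs.
Floor → code 3543643.

code 3543643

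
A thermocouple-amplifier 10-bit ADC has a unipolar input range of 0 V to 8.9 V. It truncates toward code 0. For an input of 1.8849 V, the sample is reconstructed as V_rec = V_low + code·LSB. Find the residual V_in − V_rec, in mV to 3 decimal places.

7.556 mV

LSB = 8.9/2^10 = 8.691 mV.
(V_in − V_low)/LSB = (1.8849 − 0)/0.00869141 = 216.8694 → code 216 (floor).
V_rec = 0 + 216·0.00869141 = 1.8773438 V.
Difference: 0.00755625 V → 7.556 mV.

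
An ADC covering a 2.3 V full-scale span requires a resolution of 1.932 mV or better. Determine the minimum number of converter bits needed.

11 bits

Number of steps required ≥ 2.3 V / 1.932 mV = 1190.48.
Need 2^N ≥ 1190.48; 2^10 = 1024, 2^11 = 2048.
Minimum N = 11.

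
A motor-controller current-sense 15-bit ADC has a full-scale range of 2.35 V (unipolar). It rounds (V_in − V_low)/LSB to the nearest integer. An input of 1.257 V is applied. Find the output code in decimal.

code 17527

Full-scale span = 2.35 V; LSB = 2.35/2^15 = 71.72 µV.
(V_in − V_low)/LSB = (1.257 − 0) / 7.17163e-05 = 17527.394.
So the output code is 17527.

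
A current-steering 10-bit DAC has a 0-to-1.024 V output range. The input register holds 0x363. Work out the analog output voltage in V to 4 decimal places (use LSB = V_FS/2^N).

0.8670 V

LSB = 1.024 V / 2^10 = 1.000 mV.
Code 0x363 = 867 decimal.
V_out = 0 + 867 × 0.001 V = 0.867 V.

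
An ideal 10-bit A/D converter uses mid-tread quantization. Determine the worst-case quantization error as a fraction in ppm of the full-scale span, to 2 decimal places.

488.28 ppm

Rounding → worst-case error = ½ LSB = V_FS/2^11, so 1e+06/2048 = 488.281 ppm of full scale.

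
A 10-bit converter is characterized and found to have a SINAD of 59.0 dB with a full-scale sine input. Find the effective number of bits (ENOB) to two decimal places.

ENOB = (SINAD − 1.76) / 6.02 = (59.0 − 1.76)/6.02 = 9.508.

9.51 bits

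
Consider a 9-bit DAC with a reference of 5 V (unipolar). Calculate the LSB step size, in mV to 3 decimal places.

9.766 mV

Full-scale span = 5 V.
LSB = 5 / 2^9 = 5 / 512 = 0.00976562 V = 9.766 mV.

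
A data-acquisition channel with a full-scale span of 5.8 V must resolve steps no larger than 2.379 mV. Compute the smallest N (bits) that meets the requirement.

Number of steps required ≥ 5.8 V / 2.379 mV = 2438.00.
Need 2^N ≥ 2438.00; 2^11 = 2048, 2^12 = 4096.
Minimum N = 12.

12 bits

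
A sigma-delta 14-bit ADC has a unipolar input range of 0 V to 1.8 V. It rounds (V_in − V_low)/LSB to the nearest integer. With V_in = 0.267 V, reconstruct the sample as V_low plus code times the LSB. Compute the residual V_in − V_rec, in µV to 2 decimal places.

32.23 µV

LSB = 1.8/2^14 = 109.86 µV.
Scaled input = 2430.2933 LSBs, so code = 2430.
Code 2430 maps back to 0 + 2430×0.000109863 V = 0.26696777 V.
Error = 0.267 − 0.26696777 = 3.22266e-05 V = 32.23 µV.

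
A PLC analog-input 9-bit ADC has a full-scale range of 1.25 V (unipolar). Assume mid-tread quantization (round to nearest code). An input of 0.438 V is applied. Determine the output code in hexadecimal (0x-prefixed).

Full-scale span = 1.25 V; LSB = 1.25/2^9 = 2.441 mV.
(V_in − V_low)/LSB = (0.438 − 0) / 0.00244141 = 179.405.
So the output code is 179.
In hexadecimal (0x-prefixed): 0xB3.

code 0xB3 (decimal 179)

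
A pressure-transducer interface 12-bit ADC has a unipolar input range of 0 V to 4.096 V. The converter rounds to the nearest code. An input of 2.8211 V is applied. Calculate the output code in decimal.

code 2821

LSB = 4.096 V / 4096 = 1.000 mV.
(2.8211 − 0) / 0.001 = 2821.100 LSBs.
Round → code 2821.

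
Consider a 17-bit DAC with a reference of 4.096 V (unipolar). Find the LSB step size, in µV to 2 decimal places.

Full-scale span = 4.096 V.
LSB = 4.096 / 2^17 = 4.096 / 131072 = 3.125e-05 V = 31.25 µV.

31.25 µV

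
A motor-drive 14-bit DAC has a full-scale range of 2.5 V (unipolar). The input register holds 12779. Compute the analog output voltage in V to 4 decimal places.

1.9499 V

LSB = 2.5 V / 2^14 = 152.59 µV.
V_out = 0 + 12779 × 0.000152588 V = 1.94992 V.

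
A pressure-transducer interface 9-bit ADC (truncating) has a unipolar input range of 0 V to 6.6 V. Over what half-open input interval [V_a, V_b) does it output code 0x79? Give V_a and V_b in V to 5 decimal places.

LSB = 6.6/2^9 = 12.891 mV.
Code 0x79 = 121 decimal.
V_a = V_low + 121·LSB = 1.55977 V; V_b = V_low + 122·LSB = 1.57266 V.

[1.55977 V, 1.57266 V)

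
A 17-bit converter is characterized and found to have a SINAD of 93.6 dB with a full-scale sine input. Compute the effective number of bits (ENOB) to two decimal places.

ENOB = (SINAD − 1.76) / 6.02 = (93.6 − 1.76)/6.02 = 15.256.

15.26 bits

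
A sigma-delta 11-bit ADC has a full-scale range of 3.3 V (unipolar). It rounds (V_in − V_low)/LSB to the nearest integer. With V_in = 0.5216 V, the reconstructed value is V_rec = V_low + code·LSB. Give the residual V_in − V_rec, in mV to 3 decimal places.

-0.470 mV

Step size: 3.3 V ÷ 2^11 = 1.611 mV.
(0.5216 − 0)/0.00161133 = 323.7081; round gives code 324.
Code 324 maps back to 0 + 324×0.00161133 V = 0.52207031 V.
Error = 0.5216 − 0.52207031 = -0.000470312 V = -0.470 mV.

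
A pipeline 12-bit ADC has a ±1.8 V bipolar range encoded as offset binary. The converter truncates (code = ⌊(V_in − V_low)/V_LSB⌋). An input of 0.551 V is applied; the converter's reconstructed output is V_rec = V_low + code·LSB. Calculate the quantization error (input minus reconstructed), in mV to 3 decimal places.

Step size: 3.6 V ÷ 2^12 = 0.879 mV.
(V_in − V_low)/LSB = (0.551 − (−1.8))/0.000878906 = 2674.9156 → code 2674 (floor).
Reconstructed: 0.55019531 V.
Difference: 0.000804687 V → 0.805 mV.

0.805 mV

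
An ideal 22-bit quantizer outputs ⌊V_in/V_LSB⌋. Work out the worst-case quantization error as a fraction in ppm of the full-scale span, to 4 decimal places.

0.2384 ppm

Truncating → worst-case error = 1 LSB = V_FS/2^22, so 1e+06/4194304 = 0.238419 ppm of full scale.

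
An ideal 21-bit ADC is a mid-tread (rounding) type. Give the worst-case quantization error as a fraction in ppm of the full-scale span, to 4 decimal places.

Rounding → worst-case error = ½ LSB = V_FS/2^22, so 1e+06/4194304 = 0.238419 ppm of full scale.

0.2384 ppm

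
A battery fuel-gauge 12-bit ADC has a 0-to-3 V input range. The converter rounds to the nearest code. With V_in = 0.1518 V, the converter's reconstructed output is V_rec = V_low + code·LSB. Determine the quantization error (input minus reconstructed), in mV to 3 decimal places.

0.189 mV

One LSB is 3 V / 4096 = 0.732 mV.
(V_in − V_low)/LSB = (0.1518 − 0)/0.000732422 = 207.2576 → code 207 (round).
Code 207 maps back to 0 + 207×0.000732422 V = 0.15161133 V.
Error = 0.1518 − 0.15161133 = 0.000188672 V = 0.189 mV.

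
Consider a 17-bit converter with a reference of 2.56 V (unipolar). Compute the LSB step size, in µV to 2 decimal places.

Full-scale span = 2.56 V.
LSB = 2.56 / 2^17 = 2.56 / 131072 = 1.95313e-05 V = 19.53 µV.

19.53 µV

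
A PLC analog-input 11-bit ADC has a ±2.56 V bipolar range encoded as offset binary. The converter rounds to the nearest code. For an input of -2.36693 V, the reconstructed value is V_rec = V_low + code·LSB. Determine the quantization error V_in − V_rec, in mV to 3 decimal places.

LSB = 5.12/2^11 = 2.500 mV.
(-2.36693 − (−2.56))/0.0025 = 77.2280; round gives code 77.
Code 77 maps back to (−2.56) + 77×0.0025 V = -2.3675 V.
Difference: 0.00057 V → 0.570 mV.

0.570 mV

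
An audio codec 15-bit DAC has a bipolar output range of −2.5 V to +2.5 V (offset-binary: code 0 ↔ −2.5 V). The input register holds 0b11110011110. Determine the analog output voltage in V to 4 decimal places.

-2.2025 V

LSB = 5 V / 2^15 = 152.59 µV.
Code 0b11110011110 = 1950 decimal.
V_out = (−2.5) + 1950 × 0.000152588 V = -2.20245 V.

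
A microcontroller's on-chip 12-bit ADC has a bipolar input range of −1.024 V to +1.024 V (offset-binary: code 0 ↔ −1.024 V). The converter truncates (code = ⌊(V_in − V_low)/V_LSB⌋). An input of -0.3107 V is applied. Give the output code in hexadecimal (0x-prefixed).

code 0x592 (decimal 1426)

With 4096 levels over 2.048 V, one step is 0.500 mV.
Input sits at 1426.600 steps above V_low.
So the output code is 1426.
In hexadecimal (0x-prefixed): 0x592.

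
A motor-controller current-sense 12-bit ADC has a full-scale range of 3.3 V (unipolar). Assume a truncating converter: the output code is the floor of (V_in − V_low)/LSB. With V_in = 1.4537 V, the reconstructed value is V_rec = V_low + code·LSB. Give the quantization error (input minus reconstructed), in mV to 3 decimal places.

Step size: 3.3 V ÷ 2^12 = 0.806 mV.
(V_in − V_low)/LSB = (1.4537 − 0)/0.000805664 = 1804.3501 → code 1804 (floor).
Code 1804 maps back to 0 + 1804×0.000805664 V = 1.453418 V.
Error = 1.4537 − 1.453418 = 0.000282031 V = 0.282 mV.

0.282 mV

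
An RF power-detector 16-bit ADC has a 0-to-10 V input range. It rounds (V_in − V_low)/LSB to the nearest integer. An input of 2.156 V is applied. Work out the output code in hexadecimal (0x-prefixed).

Full-scale span = 10 V; LSB = 10/2^16 = 152.59 µV.
(V_in − V_low)/LSB = (2.156 − 0) / 0.000152588 = 14129.562.
round(14129.562) = 14130.
In hexadecimal (0x-prefixed): 0x3732.

code 0x3732 (decimal 14130)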